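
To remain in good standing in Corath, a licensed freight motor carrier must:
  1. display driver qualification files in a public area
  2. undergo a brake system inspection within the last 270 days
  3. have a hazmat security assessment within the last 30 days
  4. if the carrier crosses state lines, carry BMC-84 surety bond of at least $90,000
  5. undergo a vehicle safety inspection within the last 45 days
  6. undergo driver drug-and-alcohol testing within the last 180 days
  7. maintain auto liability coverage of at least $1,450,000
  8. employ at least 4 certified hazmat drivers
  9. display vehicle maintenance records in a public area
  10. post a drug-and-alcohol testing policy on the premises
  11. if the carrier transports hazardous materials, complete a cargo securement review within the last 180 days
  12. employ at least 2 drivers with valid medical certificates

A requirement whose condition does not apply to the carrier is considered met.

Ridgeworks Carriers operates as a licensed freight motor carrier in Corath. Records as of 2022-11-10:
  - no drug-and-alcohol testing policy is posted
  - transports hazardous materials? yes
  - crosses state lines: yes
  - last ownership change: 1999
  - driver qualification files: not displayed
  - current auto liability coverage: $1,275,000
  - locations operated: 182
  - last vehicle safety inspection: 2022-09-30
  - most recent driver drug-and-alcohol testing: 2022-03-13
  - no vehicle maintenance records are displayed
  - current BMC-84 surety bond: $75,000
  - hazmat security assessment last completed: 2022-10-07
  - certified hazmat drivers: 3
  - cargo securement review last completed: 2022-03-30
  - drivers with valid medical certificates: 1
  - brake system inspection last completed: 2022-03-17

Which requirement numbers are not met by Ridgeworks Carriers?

1. driver qualification files absent → not met
2. brake system inspection 238 days ago vs limit 270 → met
3. hazmat security assessment 34 days ago vs limit 30 → not met
4. condition 'crosses state lines' holds; BMC-84 surety bond $75,000 < $90,000 → not met
5. vehicle safety inspection 41 days ago vs limit 45 → met
6. driver drug-and-alcohol testing 242 days ago vs limit 180 → not met
7. auto liability coverage $1,275,000 < $1,450,000 → not met
8. certified hazmat drivers 3 < 4 → not met
9. vehicle maintenance records absent → not met
10. drug-and-alcohol testing policy absent → not met
11. condition 'transports hazardous materials' holds; cargo securement review 225 days ago vs limit 180 → not met
12. drivers with valid medical certificates 1 < 2 → not met
Not met: 1, 3, 4, 6, 7, 8, 9, 10, 11, 12

1, 3, 4, 6, 7, 8, 9, 10, 11, 12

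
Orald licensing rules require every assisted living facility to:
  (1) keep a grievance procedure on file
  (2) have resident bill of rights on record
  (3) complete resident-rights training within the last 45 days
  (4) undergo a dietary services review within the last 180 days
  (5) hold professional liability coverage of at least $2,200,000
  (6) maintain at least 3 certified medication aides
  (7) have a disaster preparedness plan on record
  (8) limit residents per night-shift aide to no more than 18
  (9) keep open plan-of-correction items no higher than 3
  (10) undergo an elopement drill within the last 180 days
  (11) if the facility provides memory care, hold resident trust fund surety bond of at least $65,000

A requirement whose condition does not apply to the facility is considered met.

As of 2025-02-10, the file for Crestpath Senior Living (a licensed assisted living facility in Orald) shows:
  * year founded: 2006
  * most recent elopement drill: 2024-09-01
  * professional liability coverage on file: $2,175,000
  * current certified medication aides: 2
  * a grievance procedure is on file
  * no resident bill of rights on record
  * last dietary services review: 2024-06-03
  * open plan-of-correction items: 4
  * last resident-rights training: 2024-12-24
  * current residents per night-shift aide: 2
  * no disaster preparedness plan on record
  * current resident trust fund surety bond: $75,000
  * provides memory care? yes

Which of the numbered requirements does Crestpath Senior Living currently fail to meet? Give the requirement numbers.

2, 3, 4, 5, 6, 7, 9

1. grievance procedure present → met
2. resident bill of rights absent → not met
3. resident-rights training 48 days ago vs limit 45 → not met
4. dietary services review 252 days ago vs limit 180 → not met
5. professional liability coverage $2,175,000 < $2,200,000 → not met
6. certified medication aides 2 < 3 → not met
7. disaster preparedness plan absent → not met
8. residents per night-shift aide 2 ≤ 18 → met
9. open plan-of-correction items 4 > 3 → not met
10. elopement drill 162 days ago vs limit 180 → met
11. condition 'provides memory care' holds; resident trust fund surety bond $75,000 ≥ $65,000 → met
Not met: 2, 3, 4, 5, 6, 7, 9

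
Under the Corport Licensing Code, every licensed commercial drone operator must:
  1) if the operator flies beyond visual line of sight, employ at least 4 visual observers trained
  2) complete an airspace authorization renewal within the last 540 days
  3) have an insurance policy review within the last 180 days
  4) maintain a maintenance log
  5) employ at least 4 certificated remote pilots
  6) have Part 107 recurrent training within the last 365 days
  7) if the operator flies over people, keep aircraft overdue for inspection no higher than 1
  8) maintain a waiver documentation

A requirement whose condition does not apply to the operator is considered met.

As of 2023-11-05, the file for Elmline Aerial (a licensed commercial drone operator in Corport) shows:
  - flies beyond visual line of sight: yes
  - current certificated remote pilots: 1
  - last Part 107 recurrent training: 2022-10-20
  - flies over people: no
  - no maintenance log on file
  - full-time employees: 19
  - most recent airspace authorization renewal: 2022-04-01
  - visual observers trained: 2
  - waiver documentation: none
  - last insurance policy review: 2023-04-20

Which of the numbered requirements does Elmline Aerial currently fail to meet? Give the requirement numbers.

1, 2, 3, 4, 5, 6, 8

1. condition 'flies beyond visual line of sight' holds; visual observers trained 2 < 4 → not met
2. airspace authorization renewal 583 days ago vs limit 540 → not met
3. insurance policy review 199 days ago vs limit 180 → not met
4. maintenance log absent → not met
5. certificated remote pilots 1 < 4 → not met
6. Part 107 recurrent training 381 days ago vs limit 365 → not met
7. condition 'flies over people' does not hold → requirement n/a → met
8. waiver documentation absent → not met
Not met: 1, 2, 3, 4, 5, 6, 8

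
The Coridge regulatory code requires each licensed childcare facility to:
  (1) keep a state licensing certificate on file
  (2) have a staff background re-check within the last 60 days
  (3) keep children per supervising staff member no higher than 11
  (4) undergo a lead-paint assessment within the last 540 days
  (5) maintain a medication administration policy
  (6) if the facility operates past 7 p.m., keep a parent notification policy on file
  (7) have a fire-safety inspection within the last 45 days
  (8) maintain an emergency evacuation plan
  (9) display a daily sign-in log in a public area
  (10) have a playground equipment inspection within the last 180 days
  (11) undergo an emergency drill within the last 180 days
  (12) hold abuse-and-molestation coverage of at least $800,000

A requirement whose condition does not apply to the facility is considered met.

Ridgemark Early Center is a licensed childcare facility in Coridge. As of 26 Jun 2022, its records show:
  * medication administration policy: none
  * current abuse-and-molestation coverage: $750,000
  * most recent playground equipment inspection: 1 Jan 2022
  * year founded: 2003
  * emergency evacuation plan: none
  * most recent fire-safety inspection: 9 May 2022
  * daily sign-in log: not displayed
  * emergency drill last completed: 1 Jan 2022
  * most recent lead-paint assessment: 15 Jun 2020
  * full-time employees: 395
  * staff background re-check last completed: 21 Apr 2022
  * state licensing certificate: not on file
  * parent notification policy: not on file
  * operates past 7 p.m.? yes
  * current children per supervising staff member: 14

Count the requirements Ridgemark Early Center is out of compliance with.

10

1. state licensing certificate absent → not met
2. staff background re-check 66 days ago vs limit 60 → not met
3. children per supervising staff member 14 > 11 → not met
4. lead-paint assessment 741 days ago vs limit 540 → not met
5. medication administration policy absent → not met
6. condition 'operates past 7 p.m.' holds; parent notification policy absent → not met
7. fire-safety inspection 48 days ago vs limit 45 → not met
8. emergency evacuation plan absent → not met
9. daily sign-in log absent → not met
10. playground equipment inspection 176 days ago vs limit 180 → met
11. emergency drill 176 days ago vs limit 180 → met
12. abuse-and-molestation coverage $750,000 < $800,000 → not met
Not met: 10 of 12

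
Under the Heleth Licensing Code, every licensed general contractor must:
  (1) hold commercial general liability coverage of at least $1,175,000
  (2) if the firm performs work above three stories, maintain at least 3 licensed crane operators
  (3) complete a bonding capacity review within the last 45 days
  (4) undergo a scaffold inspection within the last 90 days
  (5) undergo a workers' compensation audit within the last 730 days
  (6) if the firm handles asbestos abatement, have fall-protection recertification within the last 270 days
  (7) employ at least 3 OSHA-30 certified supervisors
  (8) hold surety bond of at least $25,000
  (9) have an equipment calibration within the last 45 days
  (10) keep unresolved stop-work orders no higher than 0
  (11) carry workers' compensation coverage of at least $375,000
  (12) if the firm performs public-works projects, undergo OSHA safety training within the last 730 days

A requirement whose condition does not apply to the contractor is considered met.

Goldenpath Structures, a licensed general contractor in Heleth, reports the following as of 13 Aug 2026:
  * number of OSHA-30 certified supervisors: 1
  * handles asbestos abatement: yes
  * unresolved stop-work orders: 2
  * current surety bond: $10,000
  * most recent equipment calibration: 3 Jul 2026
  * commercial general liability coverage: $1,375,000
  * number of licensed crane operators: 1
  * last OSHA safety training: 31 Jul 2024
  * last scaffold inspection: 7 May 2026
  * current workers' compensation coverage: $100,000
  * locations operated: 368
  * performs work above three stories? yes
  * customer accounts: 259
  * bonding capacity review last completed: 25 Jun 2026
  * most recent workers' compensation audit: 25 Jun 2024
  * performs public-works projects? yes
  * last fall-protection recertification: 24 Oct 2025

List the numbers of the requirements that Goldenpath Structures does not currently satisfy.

2, 3, 4, 5, 6, 7, 8, 10, 11, 12

1. commercial general liability coverage $1,375,000 ≥ $1,175,000 → met
2. condition 'performs work above three stories' holds; licensed crane operators 1 < 3 → not met
3. bonding capacity review 49 days ago vs limit 45 → not met
4. scaffold inspection 98 days ago vs limit 90 → not met
5. workers' compensation audit 779 days ago vs limit 730 → not met
6. condition 'handles asbestos abatement' holds; fall-protection recertification 293 days ago vs limit 270 → not met
7. OSHA-30 certified supervisors 1 < 3 → not met
8. surety bond $10,000 < $25,000 → not met
9. equipment calibration 41 days ago vs limit 45 → met
10. unresolved stop-work orders 2 > 0 → not met
11. workers' compensation coverage $100,000 < $375,000 → not met
12. condition 'performs public-works projects' holds; OSHA safety training 743 days ago vs limit 730 → not met
Not met: 2, 3, 4, 5, 6, 7, 8, 10, 11, 12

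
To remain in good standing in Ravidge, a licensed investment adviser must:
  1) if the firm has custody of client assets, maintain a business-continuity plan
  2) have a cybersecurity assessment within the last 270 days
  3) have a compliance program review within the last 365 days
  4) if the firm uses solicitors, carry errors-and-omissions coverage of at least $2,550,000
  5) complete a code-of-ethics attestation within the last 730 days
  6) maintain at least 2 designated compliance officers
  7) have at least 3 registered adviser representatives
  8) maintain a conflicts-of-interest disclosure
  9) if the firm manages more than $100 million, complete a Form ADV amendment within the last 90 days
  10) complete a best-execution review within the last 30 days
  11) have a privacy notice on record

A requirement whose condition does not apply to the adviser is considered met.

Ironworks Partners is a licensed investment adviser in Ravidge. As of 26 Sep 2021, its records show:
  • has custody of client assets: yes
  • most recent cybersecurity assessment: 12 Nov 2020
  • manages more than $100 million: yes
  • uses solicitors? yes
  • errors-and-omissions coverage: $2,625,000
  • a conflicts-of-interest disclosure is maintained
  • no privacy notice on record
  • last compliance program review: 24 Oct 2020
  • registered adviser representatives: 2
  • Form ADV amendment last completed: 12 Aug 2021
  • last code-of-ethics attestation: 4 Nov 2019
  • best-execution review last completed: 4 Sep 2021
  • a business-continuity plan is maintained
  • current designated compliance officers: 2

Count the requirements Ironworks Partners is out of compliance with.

3

1. condition 'has custody of client assets' holds; business-continuity plan present → met
2. cybersecurity assessment 318 days ago vs limit 270 → not met
3. compliance program review 337 days ago vs limit 365 → met
4. condition 'uses solicitors' holds; errors-and-omissions coverage $2,625,000 ≥ $2,550,000 → met
5. code-of-ethics attestation 692 days ago vs limit 730 → met
6. designated compliance officers 2 ≥ 2 → met
7. registered adviser representatives 2 < 3 → not met
8. conflicts-of-interest disclosure present → met
9. condition 'manages more than $100 million' holds; Form ADV amendment 45 days ago vs limit 90 → met
10. best-execution review 22 days ago vs limit 30 → met
11. privacy notice absent → not met
Not met: 3 of 11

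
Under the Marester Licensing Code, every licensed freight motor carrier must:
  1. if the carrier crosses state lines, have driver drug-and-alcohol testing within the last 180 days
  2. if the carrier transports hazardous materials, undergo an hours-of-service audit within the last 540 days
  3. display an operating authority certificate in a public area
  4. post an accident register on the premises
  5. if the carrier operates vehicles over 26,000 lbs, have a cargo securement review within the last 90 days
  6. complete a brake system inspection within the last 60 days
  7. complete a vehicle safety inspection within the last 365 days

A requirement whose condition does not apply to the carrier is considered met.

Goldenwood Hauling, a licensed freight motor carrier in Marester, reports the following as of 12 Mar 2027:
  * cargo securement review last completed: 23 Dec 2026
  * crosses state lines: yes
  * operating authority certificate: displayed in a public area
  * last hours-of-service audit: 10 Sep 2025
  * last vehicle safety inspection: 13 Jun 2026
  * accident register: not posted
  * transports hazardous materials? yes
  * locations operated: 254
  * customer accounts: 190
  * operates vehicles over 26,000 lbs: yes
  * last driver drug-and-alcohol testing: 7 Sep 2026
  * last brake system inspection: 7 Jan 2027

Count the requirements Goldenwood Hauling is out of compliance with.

1. condition 'crosses state lines' holds; driver drug-and-alcohol testing 186 days ago vs limit 180 → not met
2. condition 'transports hazardous materials' holds; hours-of-service audit 548 days ago vs limit 540 → not met
3. operating authority certificate present → met
4. accident register absent → not met
5. condition 'operates vehicles over 26,000 lbs' holds; cargo securement review 79 days ago vs limit 90 → met
6. brake system inspection 64 days ago vs limit 60 → not met
7. vehicle safety inspection 272 days ago vs limit 365 → met
Not met: 4 of 7

4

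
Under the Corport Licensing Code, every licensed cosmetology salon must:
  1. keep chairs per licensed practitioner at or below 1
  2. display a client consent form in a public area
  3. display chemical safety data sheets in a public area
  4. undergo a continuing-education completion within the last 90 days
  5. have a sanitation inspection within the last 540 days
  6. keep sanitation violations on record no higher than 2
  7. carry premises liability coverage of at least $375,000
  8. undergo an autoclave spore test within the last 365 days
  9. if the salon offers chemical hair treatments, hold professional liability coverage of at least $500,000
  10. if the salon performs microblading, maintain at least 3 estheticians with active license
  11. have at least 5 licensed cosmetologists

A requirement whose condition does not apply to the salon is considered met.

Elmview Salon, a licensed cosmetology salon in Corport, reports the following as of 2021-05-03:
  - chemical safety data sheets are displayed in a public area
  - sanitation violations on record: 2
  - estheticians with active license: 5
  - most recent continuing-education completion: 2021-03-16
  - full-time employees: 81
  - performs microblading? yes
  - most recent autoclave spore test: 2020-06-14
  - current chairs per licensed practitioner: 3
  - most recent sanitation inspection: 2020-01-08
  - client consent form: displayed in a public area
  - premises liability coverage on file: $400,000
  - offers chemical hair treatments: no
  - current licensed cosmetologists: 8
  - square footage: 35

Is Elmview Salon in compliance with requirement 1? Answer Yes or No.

No

1. chairs per licensed practitioner 3 > 1 → not met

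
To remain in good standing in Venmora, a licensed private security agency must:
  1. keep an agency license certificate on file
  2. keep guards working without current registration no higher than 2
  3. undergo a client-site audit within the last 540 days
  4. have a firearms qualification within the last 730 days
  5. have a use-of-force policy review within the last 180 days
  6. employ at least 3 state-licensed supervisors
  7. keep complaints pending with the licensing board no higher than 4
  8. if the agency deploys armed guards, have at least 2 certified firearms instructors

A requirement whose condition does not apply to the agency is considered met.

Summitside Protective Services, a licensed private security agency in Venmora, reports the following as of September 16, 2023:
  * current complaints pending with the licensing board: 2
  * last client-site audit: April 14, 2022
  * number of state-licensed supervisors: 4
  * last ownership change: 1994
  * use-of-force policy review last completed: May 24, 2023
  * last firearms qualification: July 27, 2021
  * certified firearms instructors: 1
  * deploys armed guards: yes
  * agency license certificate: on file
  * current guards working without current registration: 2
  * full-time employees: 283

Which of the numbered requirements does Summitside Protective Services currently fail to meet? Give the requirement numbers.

1. agency license certificate present → met
2. guards working without current registration 2 ≤ 2 → met
3. client-site audit 520 days ago vs limit 540 → met
4. firearms qualification 781 days ago vs limit 730 → not met
5. use-of-force policy review 115 days ago vs limit 180 → met
6. state-licensed supervisors 4 ≥ 3 → met
7. complaints pending with the licensing board 2 ≤ 4 → met
8. condition 'deploys armed guards' holds; certified firearms instructors 1 < 2 → not met
Not met: 4, 8

4, 8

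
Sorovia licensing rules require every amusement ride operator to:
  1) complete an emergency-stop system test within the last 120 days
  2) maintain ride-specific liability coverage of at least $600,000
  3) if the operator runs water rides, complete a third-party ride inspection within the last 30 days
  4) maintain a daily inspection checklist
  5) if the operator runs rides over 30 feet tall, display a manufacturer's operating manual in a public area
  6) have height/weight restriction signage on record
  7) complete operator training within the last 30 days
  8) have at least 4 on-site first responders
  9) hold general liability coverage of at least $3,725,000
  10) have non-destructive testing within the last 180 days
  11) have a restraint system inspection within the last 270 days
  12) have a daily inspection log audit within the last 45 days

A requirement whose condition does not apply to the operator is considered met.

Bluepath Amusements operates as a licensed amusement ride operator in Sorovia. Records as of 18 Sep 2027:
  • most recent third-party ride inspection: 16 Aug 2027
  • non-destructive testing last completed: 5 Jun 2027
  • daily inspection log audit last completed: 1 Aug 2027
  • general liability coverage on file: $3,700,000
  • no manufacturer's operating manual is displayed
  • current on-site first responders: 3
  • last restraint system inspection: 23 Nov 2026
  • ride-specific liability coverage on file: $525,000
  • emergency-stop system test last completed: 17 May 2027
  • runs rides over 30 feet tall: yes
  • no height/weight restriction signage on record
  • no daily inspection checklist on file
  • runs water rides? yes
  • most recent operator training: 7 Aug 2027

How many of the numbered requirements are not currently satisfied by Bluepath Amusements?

11

1. emergency-stop system test 124 days ago vs limit 120 → not met
2. ride-specific liability coverage $525,000 < $600,000 → not met
3. condition 'runs water rides' holds; third-party ride inspection 33 days ago vs limit 30 → not met
4. daily inspection checklist absent → not met
5. condition 'runs rides over 30 feet tall' holds; manufacturer's operating manual absent → not met
6. height/weight restriction signage absent → not met
7. operator training 42 days ago vs limit 30 → not met
8. on-site first responders 3 < 4 → not met
9. general liability coverage $3,700,000 < $3,725,000 → not met
10. non-destructive testing 105 days ago vs limit 180 → met
11. restraint system inspection 299 days ago vs limit 270 → not met
12. daily inspection log audit 48 days ago vs limit 45 → not met
Not met: 11 of 12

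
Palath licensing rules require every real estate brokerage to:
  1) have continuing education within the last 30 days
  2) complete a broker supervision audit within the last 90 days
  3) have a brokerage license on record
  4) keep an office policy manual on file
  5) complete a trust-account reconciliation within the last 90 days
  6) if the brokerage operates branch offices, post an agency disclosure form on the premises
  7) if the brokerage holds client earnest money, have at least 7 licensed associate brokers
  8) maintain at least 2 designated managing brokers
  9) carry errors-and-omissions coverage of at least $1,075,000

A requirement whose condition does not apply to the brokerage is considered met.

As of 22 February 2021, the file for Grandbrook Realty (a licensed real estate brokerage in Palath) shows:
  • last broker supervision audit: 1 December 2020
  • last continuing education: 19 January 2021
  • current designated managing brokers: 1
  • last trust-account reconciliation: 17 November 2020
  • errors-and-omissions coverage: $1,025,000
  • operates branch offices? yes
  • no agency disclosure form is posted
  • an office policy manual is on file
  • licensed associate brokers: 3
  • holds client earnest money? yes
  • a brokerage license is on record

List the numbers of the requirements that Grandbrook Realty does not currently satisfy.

1, 5, 6, 7, 8, 9

1. continuing education 34 days ago vs limit 30 → not met
2. broker supervision audit 83 days ago vs limit 90 → met
3. brokerage license present → met
4. office policy manual present → met
5. trust-account reconciliation 97 days ago vs limit 90 → not met
6. condition 'operates branch offices' holds; agency disclosure form absent → not met
7. condition 'holds client earnest money' holds; licensed associate brokers 3 < 7 → not met
8. designated managing brokers 1 < 2 → not met
9. errors-and-omissions coverage $1,025,000 < $1,075,000 → not met
Not met: 1, 5, 6, 7, 8, 9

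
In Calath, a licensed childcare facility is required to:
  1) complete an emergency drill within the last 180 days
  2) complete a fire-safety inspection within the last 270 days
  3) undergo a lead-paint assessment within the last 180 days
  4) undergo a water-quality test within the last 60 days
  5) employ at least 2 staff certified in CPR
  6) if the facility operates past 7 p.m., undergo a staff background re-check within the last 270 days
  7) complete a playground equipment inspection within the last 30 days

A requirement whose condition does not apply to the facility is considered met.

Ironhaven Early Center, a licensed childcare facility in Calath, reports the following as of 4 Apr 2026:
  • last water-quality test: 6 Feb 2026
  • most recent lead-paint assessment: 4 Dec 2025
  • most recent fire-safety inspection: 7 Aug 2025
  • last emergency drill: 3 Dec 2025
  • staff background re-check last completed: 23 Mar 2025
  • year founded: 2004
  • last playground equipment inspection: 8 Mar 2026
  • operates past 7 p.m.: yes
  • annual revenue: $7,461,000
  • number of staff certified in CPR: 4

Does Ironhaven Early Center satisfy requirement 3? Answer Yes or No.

Yes

3. lead-paint assessment 121 days ago vs limit 180 → met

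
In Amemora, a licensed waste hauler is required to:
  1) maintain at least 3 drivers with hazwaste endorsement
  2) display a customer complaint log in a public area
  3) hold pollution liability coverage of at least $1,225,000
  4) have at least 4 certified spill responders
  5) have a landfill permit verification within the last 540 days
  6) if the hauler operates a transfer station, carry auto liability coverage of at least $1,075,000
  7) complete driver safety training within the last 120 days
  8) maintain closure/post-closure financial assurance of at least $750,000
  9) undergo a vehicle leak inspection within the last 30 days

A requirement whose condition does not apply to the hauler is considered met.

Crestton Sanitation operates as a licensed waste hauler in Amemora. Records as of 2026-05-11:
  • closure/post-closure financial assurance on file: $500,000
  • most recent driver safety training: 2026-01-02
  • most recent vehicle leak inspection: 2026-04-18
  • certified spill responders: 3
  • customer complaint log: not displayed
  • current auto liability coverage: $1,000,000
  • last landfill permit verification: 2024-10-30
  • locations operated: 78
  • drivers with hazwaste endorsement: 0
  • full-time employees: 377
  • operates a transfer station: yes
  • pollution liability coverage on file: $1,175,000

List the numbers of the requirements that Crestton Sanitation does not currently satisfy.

1. drivers with hazwaste endorsement 0 < 3 → not met
2. customer complaint log absent → not met
3. pollution liability coverage $1,175,000 < $1,225,000 → not met
4. certified spill responders 3 < 4 → not met
5. landfill permit verification 558 days ago vs limit 540 → not met
6. condition 'operates a transfer station' holds; auto liability coverage $1,000,000 < $1,075,000 → not met
7. driver safety training 129 days ago vs limit 120 → not met
8. closure/post-closure financial assurance $500,000 < $750,000 → not met
9. vehicle leak inspection 23 days ago vs limit 30 → met
Not met: 1, 2, 3, 4, 5, 6, 7, 8

1, 2, 3, 4, 5, 6, 7, 8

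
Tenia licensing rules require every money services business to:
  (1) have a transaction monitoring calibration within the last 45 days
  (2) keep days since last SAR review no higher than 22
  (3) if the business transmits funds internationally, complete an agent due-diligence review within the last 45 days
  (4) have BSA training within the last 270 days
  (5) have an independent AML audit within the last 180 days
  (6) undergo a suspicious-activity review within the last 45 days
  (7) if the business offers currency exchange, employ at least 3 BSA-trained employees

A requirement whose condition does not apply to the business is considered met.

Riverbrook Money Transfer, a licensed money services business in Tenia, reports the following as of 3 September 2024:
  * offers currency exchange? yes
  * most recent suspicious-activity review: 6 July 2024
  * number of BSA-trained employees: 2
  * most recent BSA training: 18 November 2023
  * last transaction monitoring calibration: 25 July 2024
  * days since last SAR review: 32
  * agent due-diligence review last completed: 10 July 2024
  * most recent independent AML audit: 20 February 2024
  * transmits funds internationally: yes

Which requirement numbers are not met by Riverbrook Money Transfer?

2, 3, 4, 5, 6, 7

1. transaction monitoring calibration 40 days ago vs limit 45 → met
2. days since last SAR review 32 > 22 → not met
3. condition 'transmits funds internationally' holds; agent due-diligence review 55 days ago vs limit 45 → not met
4. BSA training 290 days ago vs limit 270 → not met
5. independent AML audit 196 days ago vs limit 180 → not met
6. suspicious-activity review 59 days ago vs limit 45 → not met
7. condition 'offers currency exchange' holds; BSA-trained employees 2 < 3 → not met
Not met: 2, 3, 4, 5, 6, 7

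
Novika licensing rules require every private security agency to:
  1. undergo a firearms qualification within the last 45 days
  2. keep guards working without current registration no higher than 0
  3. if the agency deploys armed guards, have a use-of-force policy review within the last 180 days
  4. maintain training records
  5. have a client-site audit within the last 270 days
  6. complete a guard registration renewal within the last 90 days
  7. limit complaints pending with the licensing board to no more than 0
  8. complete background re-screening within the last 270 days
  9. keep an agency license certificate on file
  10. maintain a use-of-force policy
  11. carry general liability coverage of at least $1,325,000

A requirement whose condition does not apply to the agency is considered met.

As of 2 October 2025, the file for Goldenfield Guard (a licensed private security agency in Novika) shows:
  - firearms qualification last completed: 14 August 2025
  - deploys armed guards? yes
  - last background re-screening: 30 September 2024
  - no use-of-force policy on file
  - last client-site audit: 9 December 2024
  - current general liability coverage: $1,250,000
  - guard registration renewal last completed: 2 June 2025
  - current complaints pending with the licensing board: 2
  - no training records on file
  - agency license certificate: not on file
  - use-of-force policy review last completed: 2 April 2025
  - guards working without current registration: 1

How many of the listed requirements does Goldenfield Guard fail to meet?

11

1. firearms qualification 49 days ago vs limit 45 → not met
2. guards working without current registration 1 > 0 → not met
3. condition 'deploys armed guards' holds; use-of-force policy review 183 days ago vs limit 180 → not met
4. training records absent → not met
5. client-site audit 297 days ago vs limit 270 → not met
6. guard registration renewal 122 days ago vs limit 90 → not met
7. complaints pending with the licensing board 2 > 0 → not met
8. background re-screening 367 days ago vs limit 270 → not met
9. agency license certificate absent → not met
10. use-of-force policy absent → not met
11. general liability coverage $1,250,000 < $1,325,000 → not met
Not met: 11 of 11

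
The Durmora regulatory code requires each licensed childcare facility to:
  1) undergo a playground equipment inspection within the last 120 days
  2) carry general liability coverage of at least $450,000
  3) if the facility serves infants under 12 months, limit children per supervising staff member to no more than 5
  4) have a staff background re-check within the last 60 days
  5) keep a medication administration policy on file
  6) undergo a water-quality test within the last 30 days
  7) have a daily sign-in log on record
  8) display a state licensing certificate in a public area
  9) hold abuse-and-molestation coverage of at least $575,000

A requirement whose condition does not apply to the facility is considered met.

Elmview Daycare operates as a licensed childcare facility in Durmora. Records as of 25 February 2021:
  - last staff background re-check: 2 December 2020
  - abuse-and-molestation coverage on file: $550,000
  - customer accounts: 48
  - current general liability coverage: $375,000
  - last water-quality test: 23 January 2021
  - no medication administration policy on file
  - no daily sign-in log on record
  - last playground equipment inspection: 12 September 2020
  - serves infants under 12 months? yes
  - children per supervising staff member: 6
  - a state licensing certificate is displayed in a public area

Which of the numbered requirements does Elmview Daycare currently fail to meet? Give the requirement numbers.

1. playground equipment inspection 166 days ago vs limit 120 → not met
2. general liability coverage $375,000 < $450,000 → not met
3. condition 'serves infants under 12 months' holds; children per supervising staff member 6 > 5 → not met
4. staff background re-check 85 days ago vs limit 60 → not met
5. medication administration policy absent → not met
6. water-quality test 33 days ago vs limit 30 → not met
7. daily sign-in log absent → not met
8. state licensing certificate present → met
9. abuse-and-molestation coverage $550,000 < $575,000 → not met
Not met: 1, 2, 3, 4, 5, 6, 7, 9

1, 2, 3, 4, 5, 6, 7, 9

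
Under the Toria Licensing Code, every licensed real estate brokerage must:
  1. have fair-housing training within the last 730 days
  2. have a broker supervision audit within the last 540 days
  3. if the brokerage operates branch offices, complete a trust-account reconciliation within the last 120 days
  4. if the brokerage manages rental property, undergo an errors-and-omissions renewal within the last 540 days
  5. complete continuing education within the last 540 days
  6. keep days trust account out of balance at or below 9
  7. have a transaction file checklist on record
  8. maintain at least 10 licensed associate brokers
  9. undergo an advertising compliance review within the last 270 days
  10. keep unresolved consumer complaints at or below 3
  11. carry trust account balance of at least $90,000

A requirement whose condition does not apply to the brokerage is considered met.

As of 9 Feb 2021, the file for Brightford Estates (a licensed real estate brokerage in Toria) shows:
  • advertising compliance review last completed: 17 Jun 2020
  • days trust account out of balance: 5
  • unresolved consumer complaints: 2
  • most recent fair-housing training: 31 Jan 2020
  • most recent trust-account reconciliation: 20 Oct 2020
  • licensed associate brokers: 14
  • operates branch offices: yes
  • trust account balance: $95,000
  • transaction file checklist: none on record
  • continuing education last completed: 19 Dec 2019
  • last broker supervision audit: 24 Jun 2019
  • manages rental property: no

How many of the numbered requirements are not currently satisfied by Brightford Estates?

2

1. fair-housing training 375 days ago vs limit 730 → met
2. broker supervision audit 596 days ago vs limit 540 → not met
3. condition 'operates branch offices' holds; trust-account reconciliation 112 days ago vs limit 120 → met
4. condition 'manages rental property' does not hold → requirement n/a → met
5. continuing education 418 days ago vs limit 540 → met
6. days trust account out of balance 5 ≤ 9 → met
7. transaction file checklist absent → not met
8. licensed associate brokers 14 ≥ 10 → met
9. advertising compliance review 237 days ago vs limit 270 → met
10. unresolved consumer complaints 2 ≤ 3 → met
11. trust account balance $95,000 ≥ $90,000 → met
Not met: 2 of 11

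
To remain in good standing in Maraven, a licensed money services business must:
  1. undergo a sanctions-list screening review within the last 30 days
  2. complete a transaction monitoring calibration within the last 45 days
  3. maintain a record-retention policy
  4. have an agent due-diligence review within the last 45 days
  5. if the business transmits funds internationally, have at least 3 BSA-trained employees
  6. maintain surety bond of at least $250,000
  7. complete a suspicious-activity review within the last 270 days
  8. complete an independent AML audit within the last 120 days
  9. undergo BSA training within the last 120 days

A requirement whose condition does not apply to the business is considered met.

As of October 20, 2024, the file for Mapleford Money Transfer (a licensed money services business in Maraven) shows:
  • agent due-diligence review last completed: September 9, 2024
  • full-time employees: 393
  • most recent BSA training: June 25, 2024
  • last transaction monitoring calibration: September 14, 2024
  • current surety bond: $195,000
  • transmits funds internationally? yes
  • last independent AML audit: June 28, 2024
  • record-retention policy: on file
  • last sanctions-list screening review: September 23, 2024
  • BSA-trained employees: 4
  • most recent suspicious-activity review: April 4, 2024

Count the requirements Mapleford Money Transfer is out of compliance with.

1

1. sanctions-list screening review 27 days ago vs limit 30 → met
2. transaction monitoring calibration 36 days ago vs limit 45 → met
3. record-retention policy present → met
4. agent due-diligence review 41 days ago vs limit 45 → met
5. condition 'transmits funds internationally' holds; BSA-trained employees 4 ≥ 3 → met
6. surety bond $195,000 < $250,000 → not met
7. suspicious-activity review 199 days ago vs limit 270 → met
8. independent AML audit 114 days ago vs limit 120 → met
9. BSA training 117 days ago vs limit 120 → met
Not met: 1 of 9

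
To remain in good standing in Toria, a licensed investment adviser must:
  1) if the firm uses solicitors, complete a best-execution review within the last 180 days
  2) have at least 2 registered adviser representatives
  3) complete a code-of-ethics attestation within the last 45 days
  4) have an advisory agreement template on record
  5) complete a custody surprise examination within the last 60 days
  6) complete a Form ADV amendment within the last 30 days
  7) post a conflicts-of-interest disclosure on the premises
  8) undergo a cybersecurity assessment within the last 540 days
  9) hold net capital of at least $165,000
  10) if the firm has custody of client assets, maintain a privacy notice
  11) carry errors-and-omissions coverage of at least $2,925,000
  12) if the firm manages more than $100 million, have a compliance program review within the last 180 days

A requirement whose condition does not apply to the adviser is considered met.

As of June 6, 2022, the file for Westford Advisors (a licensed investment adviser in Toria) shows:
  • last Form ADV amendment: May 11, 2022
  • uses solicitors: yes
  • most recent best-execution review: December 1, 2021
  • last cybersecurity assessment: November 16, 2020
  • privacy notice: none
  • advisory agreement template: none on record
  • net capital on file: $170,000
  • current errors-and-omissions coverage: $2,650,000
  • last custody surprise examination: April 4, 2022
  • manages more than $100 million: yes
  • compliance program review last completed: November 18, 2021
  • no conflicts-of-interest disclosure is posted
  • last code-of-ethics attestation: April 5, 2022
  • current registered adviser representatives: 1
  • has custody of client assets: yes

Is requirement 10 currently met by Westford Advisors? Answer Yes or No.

10. condition 'has custody of client assets' holds; privacy notice absent → not met

No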